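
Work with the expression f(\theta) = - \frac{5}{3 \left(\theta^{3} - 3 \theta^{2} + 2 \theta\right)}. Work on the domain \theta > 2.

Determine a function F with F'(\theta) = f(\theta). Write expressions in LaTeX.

An antiderivative is F(\theta) = \frac{5 \left(2 \log{\left(\theta - 1 \right)} - \log{\left(\theta^{2} - 2 \theta \right)}\right)}{6}.

Factor the denominator (3 \theta \left(\theta - 2\right) \left(\theta - 1\right)) and decompose: f = \frac{5}{3 \left(\theta - 1\right)} - \frac{5}{6 \left(\theta - 2\right)} - \frac{5}{6 \theta}; each piece integrates to a log, atan, or power term.
Check: d/d\theta[\frac{5 \left(2 \log{\left(\theta - 1 \right)} - \log{\left(\theta^{2} - 2 \theta \right)}\right)}{6}] = - \frac{5}{3 \theta^{3} - 9 \theta^{2} + 6 \theta}, which equals f(\theta).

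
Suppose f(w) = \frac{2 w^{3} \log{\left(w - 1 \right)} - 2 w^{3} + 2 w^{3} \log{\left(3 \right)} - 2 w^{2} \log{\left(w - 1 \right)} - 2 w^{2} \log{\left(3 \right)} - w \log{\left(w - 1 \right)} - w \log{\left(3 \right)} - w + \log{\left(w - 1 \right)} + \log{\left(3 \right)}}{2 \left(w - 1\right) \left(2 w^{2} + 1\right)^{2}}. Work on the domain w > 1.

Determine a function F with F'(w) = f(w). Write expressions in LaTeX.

An antiderivative is F(w) = - \frac{w \log{\left(3 w - 3 \right)}}{4 \left(w^{2} + \frac{1}{2}\right)}.

Check any antiderivative F(w) by computing F'(w) and comparing it with f(w).
Check: d/dw[- \frac{w \log{\left(3 w - 3 \right)}}{4 \left(w^{2} + \frac{1}{2}\right)}] = \frac{2 w^{3} \log{\left(w - 1 \right)} - 2 w^{3} + 2 w^{3} \log{\left(3 \right)} - 2 w^{2} \log{\left(w - 1 \right)} - 2 w^{2} \log{\left(3 \right)} - w \log{\left(w - 1 \right)} - w \log{\left(3 \right)} - w + \log{\left(w - 1 \right)} + \log{\left(3 \right)}}{8 w^{5} - 8 w^{4} + 8 w^{3} - 8 w^{2} + 2 w - 2}, which equals f(w).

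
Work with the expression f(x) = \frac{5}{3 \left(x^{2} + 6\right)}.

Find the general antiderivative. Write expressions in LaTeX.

A candidate is checked by its d/dx: the result must match f(x).
Check: d/dx[\frac{5 \sqrt{6} \operatorname{atan}{\left(\frac{\sqrt{6} x}{6} \right)}}{18}] = \frac{5}{3 x^{2} + 18}, which equals f(x).

F(x) = \frac{5 \sqrt{6} \operatorname{atan}{\left(\frac{\sqrt{6} x}{6} \right)}}{18} + C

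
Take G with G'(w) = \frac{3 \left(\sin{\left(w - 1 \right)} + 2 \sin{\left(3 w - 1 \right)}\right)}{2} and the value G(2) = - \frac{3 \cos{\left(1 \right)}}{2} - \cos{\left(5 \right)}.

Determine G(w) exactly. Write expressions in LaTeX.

Whatever form G(w) takes, its d/dw must return the stated G'(w).
A general antiderivative is - \frac{3 \cos{\left(w - 1 \right)}}{2} - \cos{\left(3 w - 1 \right)} + C.
The condition gives C = - \frac{3 \cos{\left(1 \right)}}{2} - \cos{\left(5 \right)} - (- \frac{3 \cos{\left(1 \right)}}{2} - \cos{\left(5 \right)}) = 0.
So G(w) = - \frac{3 \cos{\left(w - 1 \right)}}{2} - \cos{\left(3 w - 1 \right)}.
Check: d/dw[- \frac{3 \cos{\left(w - 1 \right)}}{2} - \cos{\left(3 w - 1 \right)}] = \frac{3 \sin{\left(w - 1 \right)}}{2} + 3 \sin{\left(3 w - 1 \right)}, which equals G'(w).

G(w) = - \frac{3 \cos{\left(w - 1 \right)}}{2} - \cos{\left(3 w - 1 \right)}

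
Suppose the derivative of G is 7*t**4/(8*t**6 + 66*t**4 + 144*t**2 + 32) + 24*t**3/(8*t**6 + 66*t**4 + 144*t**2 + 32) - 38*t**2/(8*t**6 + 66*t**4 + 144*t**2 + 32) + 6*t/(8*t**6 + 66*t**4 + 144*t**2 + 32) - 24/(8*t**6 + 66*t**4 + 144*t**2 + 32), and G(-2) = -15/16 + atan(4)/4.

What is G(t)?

Integrate term by term and add the pieces.
A general antiderivative is (-t - 3/2)/(t**2 + 4) - atan(2*t)/4 + C.
The condition gives C = -15/16 + atan(4)/4 - (1/16 + atan(4)/4) = -1.
So G(t) = -t/(t**2 + 4) - atan(2*t)/4 - 1 - 3/(2*t**2 + 8).
Check: d/dt[-t/(t**2 + 4) - atan(2*t)/4 - 1 - 3/(2*t**2 + 8)] = (7*t**4 + 24*t**3 - 38*t**2 + 6*t - 24)/(8*t**6 + 66*t**4 + 144*t**2 + 32), which equals G'(t).

G(t) = -t/(t**2 + 4) - atan(2*t)/4 - 1 - 3/(2*t**2 + 8)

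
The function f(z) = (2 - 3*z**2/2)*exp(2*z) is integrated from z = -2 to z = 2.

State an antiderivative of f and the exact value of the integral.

Antiderivative: F(z) = -(6*z**2 - 6*z - 5)*exp(2*z)/8; value = -7*exp(4)/8 + 31*exp(-4)/8

f has the shape u'v + uv' for u = -3*z**2/4 + 3*z/4 + 5/8 and v = exp(2*z) — it is the derivative of the product u*v.
F(z) = -(6*z**2 - 6*z - 5)*exp(2*z)/8 is an antiderivative of f.
Check: d/dz[-(6*z**2 - 6*z - 5)*exp(2*z)/8] = -3*z**2*exp(2*z)/2 + 2*exp(2*z), which equals f(z).
F(2) = -7*exp(4)/8; F(-2) = -31*exp(-4)/8.
Integral = F(2) - F(-2) = -7*exp(4)/8 + 31*exp(-4)/8.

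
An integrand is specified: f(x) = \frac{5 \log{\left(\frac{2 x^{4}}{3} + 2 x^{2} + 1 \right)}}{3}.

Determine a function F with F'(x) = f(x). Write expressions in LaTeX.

An antiderivative is F(x) = \frac{5 \left(x \log{\left(\frac{2 x^{4}}{3} + 2 x^{2} + 1 \right)} - 4 x + \sqrt{2} \sqrt{3 - \sqrt{3}} \operatorname{atan}{\left(\frac{\sqrt{2} x}{\sqrt{3 - \sqrt{3}}} \right)} + \sqrt{2} \sqrt{\sqrt{3} + 3} \operatorname{atan}{\left(\frac{\sqrt{2} x}{\sqrt{\sqrt{3} + 3}} \right)}\right)}{3}.

A candidate is checked by its d/dx: the result must match f(x).
Check: d/dx[\frac{5 \left(x \log{\left(\frac{2 x^{4}}{3} + 2 x^{2} + 1 \right)} - 4 x + \sqrt{2} \sqrt{3 - \sqrt{3}} \operatorname{atan}{\left(\frac{\sqrt{2} x}{\sqrt{3 - \sqrt{3}}} \right)} + \sqrt{2} \sqrt{\sqrt{3} + 3} \operatorname{atan}{\left(\frac{\sqrt{2} x}{\sqrt{\sqrt{3} + 3}} \right)}\right)}{3}] = \frac{5 \log{\left(\frac{2 x^{4}}{3} + 2 x^{2} + 1 \right)}}{3} = f(x).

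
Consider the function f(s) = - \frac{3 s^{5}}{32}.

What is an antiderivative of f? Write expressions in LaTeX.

Check any antiderivative F(s) by computing F'(s) and comparing it with f(s).
Check: d/ds[- \frac{s^{6}}{64}] = - \frac{3 s^{5}}{32} = f(s).

An antiderivative is F(s) = - \frac{s^{6}}{64}.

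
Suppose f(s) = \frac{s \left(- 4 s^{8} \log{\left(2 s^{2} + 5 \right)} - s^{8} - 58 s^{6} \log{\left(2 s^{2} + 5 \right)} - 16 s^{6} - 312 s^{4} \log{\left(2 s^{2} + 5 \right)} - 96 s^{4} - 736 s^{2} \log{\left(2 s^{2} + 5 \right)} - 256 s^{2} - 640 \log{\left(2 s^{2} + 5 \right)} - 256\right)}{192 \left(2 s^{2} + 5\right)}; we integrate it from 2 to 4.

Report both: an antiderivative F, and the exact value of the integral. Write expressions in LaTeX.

Antiderivative: F(s) = - \frac{\left(s^{2} + 4\right)^{4} \log{\left(2 s^{2} + 5 \right)}}{768}; value = - \frac{625 \log{\left(37 \right)}}{3} + \frac{16 \log{\left(13 \right)}}{3}

Recognize the product-rule pattern: f = u'v + uv' with u = - \frac{\left(\frac{s^{2}}{4} + 1\right)^{4}}{3}, v = \log{\left(2 s^{2} + 5 \right)}, so integration by parts undoes it.
F(s) = - \frac{\left(s^{2} + 4\right)^{4} \log{\left(2 s^{2} + 5 \right)}}{768} is an antiderivative of f.
Check: d/ds[- \frac{\left(s^{2} + 4\right)^{4} \log{\left(2 s^{2} + 5 \right)}}{768}] = \frac{- 4 s^{9} \log{\left(2 s^{2} + 5 \right)} - s^{9} - 58 s^{7} \log{\left(2 s^{2} + 5 \right)} - 16 s^{7} - 312 s^{5} \log{\left(2 s^{2} + 5 \right)} - 96 s^{5} - 736 s^{3} \log{\left(2 s^{2} + 5 \right)} - 256 s^{3} - 640 s \log{\left(2 s^{2} + 5 \right)} - 256 s}{384 s^{2} + 960}, which equals f(s).
F(4) = - \frac{625 \log{\left(37 \right)}}{3}; F(2) = - \frac{16 \log{\left(13 \right)}}{3}.
Integral = F(4) - F(2) = - \frac{625 \log{\left(37 \right)}}{3} + \frac{16 \log{\left(13 \right)}}{3}.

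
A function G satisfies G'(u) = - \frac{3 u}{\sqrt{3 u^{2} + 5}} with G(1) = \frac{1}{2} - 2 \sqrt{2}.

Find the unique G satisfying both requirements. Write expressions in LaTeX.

G(u) = \frac{1}{2} - \sqrt{3 u^{2} + 5}

The substitution w = 3 u^{2} + 5 works: G'(u) is exactly (dG/dw)*(dw/du) for that inner function.
A general antiderivative is - \sqrt{3 u^{2} + 5} + C.
The condition gives C = \frac{1}{2} - 2 \sqrt{2} - (- 2 \sqrt{2}) = \frac{1}{2}.
So G(u) = \frac{1}{2} - \sqrt{3 u^{2} + 5}.
Check: d/du[\frac{1}{2} - \sqrt{3 u^{2} + 5}] = - \frac{3 u}{\sqrt{3 u^{2} + 5}} = G'(u).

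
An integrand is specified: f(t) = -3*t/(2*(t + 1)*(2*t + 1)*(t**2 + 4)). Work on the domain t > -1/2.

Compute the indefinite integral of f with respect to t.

F(t) = 3*log(t + 1/2)/17 - 3*log(t + 1)/10 + 21*log(t**2 + 4)/340 - 9*atan(t/2)/85 + C

The denominator factors as 2*(t + 1)*(2*t + 1)*(t**2 + 4); partial fractions split f into directly integrable pieces: 3*(7*t - 12)/(170*(t**2 + 4)) + 6/(17*(2*t + 1)) - 3/(10*(t + 1)).
Check: d/dt[3*log(t + 1/2)/17 - 3*log(t + 1)/10 + 21*log(t**2 + 4)/340 - 9*atan(t/2)/85] = -3*t/(4*t**4 + 6*t**3 + 18*t**2 + 24*t + 8), which equals f(t).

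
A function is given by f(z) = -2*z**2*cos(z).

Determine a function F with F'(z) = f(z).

Whatever form F(z) takes, F'(z) = f(z) is non-negotiable.
Check: d/dz[2*(-z**2*sin(z) - 2*z*cos(z) + 2*sin(z))] = -2*z**2*cos(z) = f(z).

An antiderivative is F(z) = 2*(-z**2*sin(z) - 2*z*cos(z) + 2*sin(z)).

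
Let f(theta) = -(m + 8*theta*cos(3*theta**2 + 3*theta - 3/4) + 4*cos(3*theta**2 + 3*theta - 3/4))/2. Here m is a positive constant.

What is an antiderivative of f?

Any candidate F(theta) must reproduce f(theta) exactly when differentiated.
Check: d/dtheta[-m*theta/2 - 2*sin(3*theta**2 + 3*theta - 3/4)/3] = -m/2 - 4*theta*cos(3*theta**2 + 3*theta - 3/4) - 2*cos(3*theta**2 + 3*theta - 3/4), which equals f(theta).

An antiderivative is F(theta) = -m*theta/2 - 2*sin(3*theta**2 + 3*theta - 3/4)/3.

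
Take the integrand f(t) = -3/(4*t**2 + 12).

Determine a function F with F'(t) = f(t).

An antiderivative is F(t) = -sqrt(3)*atan(sqrt(3)*t/3)/4.

A candidate is checked by its d/dt: the result must match f(t).
Check: d/dt[-sqrt(3)*atan(sqrt(3)*t/3)/4] = -3/(4*t**2 + 12) = f(t).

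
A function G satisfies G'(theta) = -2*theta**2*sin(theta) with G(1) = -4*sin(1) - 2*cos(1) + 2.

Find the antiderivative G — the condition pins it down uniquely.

G(theta) = 2*theta**2*cos(theta) - 4*theta*sin(theta) - 4*cos(theta) + 2

A first test for any G(theta): its theta-derivative must equal the given G'(theta).
A general antiderivative is 2*theta**2*cos(theta) - 4*theta*sin(theta) - 4*cos(theta) + C.
The condition gives C = -4*sin(1) - 2*cos(1) + 2 - (-4*sin(1) - 2*cos(1)) = 2.
So G(theta) = 2*theta**2*cos(theta) - 4*theta*sin(theta) - 4*cos(theta) + 2.
Check: d/dtheta[2*theta**2*cos(theta) - 4*theta*sin(theta) - 4*cos(theta) + 2] = -2*theta**2*sin(theta) = G'(theta).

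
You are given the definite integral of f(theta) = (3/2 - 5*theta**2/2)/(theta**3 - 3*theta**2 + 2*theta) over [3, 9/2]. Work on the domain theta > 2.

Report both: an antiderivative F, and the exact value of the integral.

Antiderivative: F(theta) = 3*log(theta)/4 - 17*log(theta - 2)/4 + log(theta - 1); value = -17*log(5/2)/4 - 3*log(3)/4 - log(2) + 3*log(9/2)/4 + log(7/2)

Factor the denominator (2*theta*(theta - 2)*(theta - 1)) and decompose: f = 1/(theta - 1) - 17/(4*(theta - 2)) + 3/(4*theta); each piece integrates to a log, atan, or power term.
F(theta) = 3*log(theta)/4 - 17*log(theta - 2)/4 + log(theta - 1) is an antiderivative of f.
Check: d/dtheta[3*log(theta)/4 - 17*log(theta - 2)/4 + log(theta - 1)] = (3 - 5*theta**2)/(2*theta**3 - 6*theta**2 + 4*theta), which equals f(theta).
F(9/2) = -17*log(5/2)/4 + 3*log(9/2)/4 + log(7/2); F(3) = log(2) + 3*log(3)/4.
Integral = F(9/2) - F(3) = -17*log(5/2)/4 - 3*log(3)/4 - log(2) + 3*log(9/2)/4 + log(7/2).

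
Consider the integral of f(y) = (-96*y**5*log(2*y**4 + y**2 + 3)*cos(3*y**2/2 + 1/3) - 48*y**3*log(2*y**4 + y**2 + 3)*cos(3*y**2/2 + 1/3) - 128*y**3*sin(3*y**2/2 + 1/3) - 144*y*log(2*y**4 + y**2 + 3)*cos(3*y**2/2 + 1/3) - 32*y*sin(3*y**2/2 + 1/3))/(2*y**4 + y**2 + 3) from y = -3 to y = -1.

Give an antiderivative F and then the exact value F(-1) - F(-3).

Recognize the product-rule pattern: f = u'v + uv' with u = -16*log(2*y**4 + y**2 + 3), v = sin(3*y**2/2 + 1/3), so integration by parts undoes it.
F(y) = -16*log(2*y**4 + y**2 + 3)*sin(3*y**2/2 + 1/3) is an antiderivative of f.
Check: d/dy[-16*log(2*y**4 + y**2 + 3)*sin(3*y**2/2 + 1/3)] = (-96*y**5*log(2*y**4 + y**2 + 3)*cos(3*y**2/2 + 1/3) - 48*y**3*log(2*y**4 + y**2 + 3)*cos(3*y**2/2 + 1/3) - 128*y**3*sin(3*y**2/2 + 1/3) - 144*y*log(2*y**4 + y**2 + 3)*cos(3*y**2/2 + 1/3) - 32*y*sin(3*y**2/2 + 1/3))/(2*y**4 + y**2 + 3) = f(y).
F(-1) = -16*log(6)*sin(11/6); F(-3) = -16*log(174)*sin(83/6).
Integral = F(-1) - F(-3) = -16*log(6)*sin(11/6) + 16*log(174)*sin(83/6).

Antiderivative: F(y) = -16*log(2*y**4 + y**2 + 3)*sin(3*y**2/2 + 1/3); value = -16*log(6)*sin(11/6) + 16*log(174)*sin(83/6)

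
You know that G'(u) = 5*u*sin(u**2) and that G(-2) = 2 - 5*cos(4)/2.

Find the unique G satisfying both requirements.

Differentiate the proposed G(u) back; it has to land on the given G'(u).
A general antiderivative is -5*cos(u**2)/2 + C.
The condition gives C = 2 - 5*cos(4)/2 - (-5*cos(4)/2) = 2.
So G(u) = 2 - 5*cos(u**2)/2.
Check: d/du[2 - 5*cos(u**2)/2] = 5*u*sin(u**2) = G'(u).

G(u) = 2 - 5*cos(u**2)/2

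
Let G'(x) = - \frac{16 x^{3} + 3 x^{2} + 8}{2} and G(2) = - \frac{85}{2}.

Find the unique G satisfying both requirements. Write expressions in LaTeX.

G(x) = - \frac{4 x^{4} + x^{3} + 8 x - 3}{2}

Differentiate the proposed G(x) back; it has to land on the given G'(x).
A general antiderivative is - 2 x^{4} - \frac{x^{3}}{2} - 4 x + \frac{1}{2} + C.
The condition gives C = - \frac{85}{2} - (- \frac{87}{2}) = 1.
So G(x) = - \frac{4 x^{4} + x^{3} + 8 x - 3}{2}.
Check: d/dx[- \frac{4 x^{4} + x^{3} + 8 x - 3}{2}] = - 8 x^{3} - \frac{3 x^{2}}{2} - 4, which equals G'(x).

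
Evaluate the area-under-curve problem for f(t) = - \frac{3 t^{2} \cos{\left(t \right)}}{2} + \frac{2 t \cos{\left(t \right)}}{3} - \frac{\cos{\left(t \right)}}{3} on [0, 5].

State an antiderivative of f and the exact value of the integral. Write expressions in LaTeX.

The integrand splits into summands that can be handled one at a time.
F(t) = - \frac{3 t^{2} \sin{\left(t \right)}}{2} + \frac{2 t \sin{\left(t \right)}}{3} - 3 t \cos{\left(t \right)} + \frac{8 \sin{\left(t \right)}}{3} + \frac{2 \cos{\left(t \right)}}{3} is an antiderivative of f.
Check: d/dt[- \frac{3 t^{2} \sin{\left(t \right)}}{2} + \frac{2 t \sin{\left(t \right)}}{3} - 3 t \cos{\left(t \right)} + \frac{8 \sin{\left(t \right)}}{3} + \frac{2 \cos{\left(t \right)}}{3}] = - \frac{3 t^{2} \cos{\left(t \right)}}{2} + \frac{2 t \cos{\left(t \right)}}{3} - \frac{\cos{\left(t \right)}}{3} = f(t).
F(5) = - \frac{43 \cos{\left(5 \right)}}{3} - \frac{63 \sin{\left(5 \right)}}{2}; F(0) = \frac{2}{3}.
Integral = F(5) - F(0) = - \frac{43 \cos{\left(5 \right)}}{3} - \frac{2}{3} - \frac{63 \sin{\left(5 \right)}}{2}.

Antiderivative: F(t) = - \frac{3 t^{2} \sin{\left(t \right)}}{2} + \frac{2 t \sin{\left(t \right)}}{3} - 3 t \cos{\left(t \right)} + \frac{8 \sin{\left(t \right)}}{3} + \frac{2 \cos{\left(t \right)}}{3}; value = - \frac{43 \cos{\left(5 \right)}}{3} - \frac{2}{3} - \frac{63 \sin{\left(5 \right)}}{2}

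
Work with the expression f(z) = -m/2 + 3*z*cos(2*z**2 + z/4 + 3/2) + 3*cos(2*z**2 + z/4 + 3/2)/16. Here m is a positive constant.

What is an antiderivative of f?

An antiderivative is F(z) = -(2*m*z - 3*sin(2*z**2 + z/4 + 3/2))/4.

Integrate term by term and add the pieces.
Check: d/dz[-(2*m*z - 3*sin(2*z**2 + z/4 + 3/2))/4] = -m/2 + 3*z*cos(2*z**2 + z/4 + 3/2) + 3*cos(2*z**2 + z/4 + 3/2)/16 = f(z).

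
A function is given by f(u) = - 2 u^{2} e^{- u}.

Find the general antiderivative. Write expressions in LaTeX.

Recognize the product-rule pattern: f = v'r + vr' with v = 2 u^{2} + 4 u + 4, r = e^{- u}, so integration by parts undoes it.
Check: d/du[2 \left(u^{2} + 2 u + 2\right) e^{- u}] = - 2 u^{2} e^{- u} = f(u).

F(u) = 2 \left(u^{2} + 2 u + 2\right) e^{- u} + C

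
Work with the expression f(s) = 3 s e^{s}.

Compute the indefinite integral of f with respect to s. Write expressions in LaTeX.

F(s) = 3 s e^{s} - 3 e^{s} + C

Recognize the product-rule pattern: f = u'v + uv' with u = 3 s - 3, v = e^{s}, so integration by parts undoes it.
Check: d/ds[3 s e^{s} - 3 e^{s}] = 3 s e^{s} = f(s).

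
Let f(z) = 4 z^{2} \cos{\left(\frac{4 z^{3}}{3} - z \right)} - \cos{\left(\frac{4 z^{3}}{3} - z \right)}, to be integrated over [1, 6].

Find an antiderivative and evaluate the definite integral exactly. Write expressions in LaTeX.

Antiderivative: F(z) = \sin{\left(\frac{4 z^{3}}{3} - z \right)}; value = \sin{\left(282 \right)} - \sin{\left(\frac{1}{3} \right)}

The substitution u = \frac{4 z^{3}}{3} - z works: f is exactly (dF/du)*(du/dz) for that inner function.
F(z) = \sin{\left(\frac{4 z^{3}}{3} - z \right)} is an antiderivative of f.
Check: d/dz[\sin{\left(\frac{4 z^{3}}{3} - z \right)}] = 4 z^{2} \cos{\left(\frac{4 z^{3}}{3} - z \right)} - \cos{\left(\frac{4 z^{3}}{3} - z \right)} = f(z).
F(6) = \sin{\left(282 \right)}; F(1) = \sin{\left(\frac{1}{3} \right)}.
Integral = F(6) - F(1) = \sin{\left(282 \right)} - \sin{\left(\frac{1}{3} \right)}.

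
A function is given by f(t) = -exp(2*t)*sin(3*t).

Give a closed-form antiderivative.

Since d/dt undoes antidifferentiation here, F'(t) = f(t) is required of F(t).
Check: d/dt[-2*exp(2*t)*sin(3*t)/13 + 3*exp(2*t)*cos(3*t)/13] = -exp(2*t)*sin(3*t) = f(t).

An antiderivative is F(t) = -2*exp(2*t)*sin(3*t)/13 + 3*exp(2*t)*cos(3*t)/13.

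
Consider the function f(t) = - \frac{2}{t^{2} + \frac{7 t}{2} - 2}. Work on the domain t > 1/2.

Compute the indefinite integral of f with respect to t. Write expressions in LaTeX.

F(t) = \frac{4 \left(- \log{\left(t - \frac{1}{2} \right)} + \log{\left(t + 4 \right)}\right)}{9} + C

The denominator factors as \left(t + 4\right) \left(2 t - 1\right); partial fractions split f into directly integrable pieces: - \frac{8}{9 \left(2 t - 1\right)} + \frac{4}{9 \left(t + 4\right)}.
Check: d/dt[\frac{4 \left(- \log{\left(t - \frac{1}{2} \right)} + \log{\left(t + 4 \right)}\right)}{9}] = - \frac{4}{2 t^{2} + 7 t - 4}, which equals f(t).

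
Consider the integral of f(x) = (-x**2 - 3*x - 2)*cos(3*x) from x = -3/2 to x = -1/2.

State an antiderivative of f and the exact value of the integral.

Whatever form F(x) takes, F'(x) = f(x) is non-negotiable.
F(x) = -x**2*sin(3*x)/3 - x*sin(3*x) - 2*x*cos(3*x)/9 - 16*sin(3*x)/27 - cos(3*x)/3 is an antiderivative of f.
Check: d/dx[-x**2*sin(3*x)/3 - x*sin(3*x) - 2*x*cos(3*x)/9 - 16*sin(3*x)/27 - cos(3*x)/3] = -x**2*cos(3*x) - 3*x*cos(3*x) - 2*cos(3*x), which equals f(x).
F(-1/2) = -2*cos(3/2)/9 + 19*sin(3/2)/108; F(-3/2) = -17*sin(9/2)/108.
Integral = F(-1/2) - F(-3/2) = 17*sin(9/2)/108 - 2*cos(3/2)/9 + 19*sin(3/2)/108.

Antiderivative: F(x) = -x**2*sin(3*x)/3 - x*sin(3*x) - 2*x*cos(3*x)/9 - 16*sin(3*x)/27 - cos(3*x)/3; value = 17*sin(9/2)/108 - 2*cos(3/2)/9 + 19*sin(3/2)/108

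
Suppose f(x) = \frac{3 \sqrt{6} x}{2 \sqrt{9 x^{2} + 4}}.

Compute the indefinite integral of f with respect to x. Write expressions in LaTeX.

f matches the chain-rule pattern g'(h)*h' with inner function h(x) = \frac{3 x^{2}}{2} + \frac{2}{3}; substituting u = h(x) collapses the integral.
Check: d/dx[\frac{\sqrt{6} \sqrt{9 x^{2} + 4}}{6}] = \frac{3 \sqrt{6} x}{2 \sqrt{9 x^{2} + 4}} = f(x).

F(x) = \frac{\sqrt{6} \sqrt{9 x^{2} + 4}}{6} + C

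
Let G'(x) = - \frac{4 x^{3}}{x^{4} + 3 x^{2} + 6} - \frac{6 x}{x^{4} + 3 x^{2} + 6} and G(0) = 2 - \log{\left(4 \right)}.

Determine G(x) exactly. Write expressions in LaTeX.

The substitution u = \frac{2 x^{4}}{3} + 2 x^{2} + 4 works: G'(x) is exactly (dG/du)*(du/dx) for that inner function.
A general antiderivative is - \log{\left(\frac{2 x^{4}}{3} + 2 x^{2} + 4 \right)} + C.
The condition gives C = 2 - \log{\left(4 \right)} - (- \log{\left(4 \right)}) = 2.
So G(x) = 2 - \log{\left(\frac{2 x^{4}}{3} + 2 x^{2} + 4 \right)}.
Check: d/dx[2 - \log{\left(\frac{2 x^{4}}{3} + 2 x^{2} + 4 \right)}] = \frac{- 4 x^{3} - 6 x}{x^{4} + 3 x^{2} + 6}, which equals G'(x).

G(x) = 2 - \log{\left(\frac{2 x^{4}}{3} + 2 x^{2} + 4 \right)}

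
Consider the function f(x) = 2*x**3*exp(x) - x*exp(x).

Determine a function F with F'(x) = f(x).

f has the shape u'v + uv' for u = 2*x**3 - 6*x**2 + 11*x - 11 and v = exp(x) — it is the derivative of the product u*v.
Check: d/dx[(2*x**3 - 6*x**2 + 11*x - 11)*exp(x)] = 2*x**3*exp(x) - x*exp(x) = f(x).

An antiderivative is F(x) = (2*x**3 - 6*x**2 + 11*x - 11)*exp(x).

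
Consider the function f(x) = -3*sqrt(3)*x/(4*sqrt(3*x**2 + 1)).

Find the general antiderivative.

F(x) = -sqrt(3)*sqrt(3*x**2 + 1)/4 + C

f matches the chain-rule pattern g'(h)*h' with inner function h(x) = x**2 + 1/3; substituting u = h(x) collapses the integral.
Check: d/dx[-sqrt(3)*sqrt(3*x**2 + 1)/4] = -3*sqrt(3)*x/(4*sqrt(3*x**2 + 1)) = f(x).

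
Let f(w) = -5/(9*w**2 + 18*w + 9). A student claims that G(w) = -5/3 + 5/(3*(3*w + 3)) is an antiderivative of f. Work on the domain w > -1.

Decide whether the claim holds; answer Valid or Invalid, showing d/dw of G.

d/dw[G] = -5/(9*w**2 + 18*w + 9)
This equals f(w) exactly, so the claim holds.

Valid - differentiating G returns exactly f.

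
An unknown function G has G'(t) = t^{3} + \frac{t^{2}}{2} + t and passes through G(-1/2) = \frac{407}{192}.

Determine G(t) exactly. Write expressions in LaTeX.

Integrate term by term and add the pieces.
A general antiderivative is \frac{t^{4}}{4} + \frac{t^{3}}{6} + \frac{t^{2}}{2} + C.
The condition gives C = \frac{407}{192} - (\frac{23}{192}) = 2.
So G(t) = \frac{3 t^{4} + 2 t^{3} + 6 t^{2} + 24}{12}.
Check: d/dt[\frac{3 t^{4} + 2 t^{3} + 6 t^{2} + 24}{12}] = t^{3} + \frac{t^{2}}{2} + t = G'(t).

G(t) = \frac{3 t^{4} + 2 t^{3} + 6 t^{2} + 24}{12}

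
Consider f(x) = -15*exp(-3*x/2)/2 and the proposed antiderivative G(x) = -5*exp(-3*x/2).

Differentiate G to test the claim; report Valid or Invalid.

d/dx[G] = 15*exp(-3*x/2)/2
d/dx[G] - f(x) = 15*exp(-3*x/2) != 0.

Invalid: d/dx[G] - f = 15*exp(-3*x/2), which is not 0.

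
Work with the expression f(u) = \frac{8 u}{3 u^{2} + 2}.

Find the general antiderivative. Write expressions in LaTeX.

The substitution w = \frac{u^{2}}{2} + \frac{1}{3} works: f is exactly (dF/dw)*(dw/du) for that inner function.
Check: d/du[\frac{4 \log{\left(\frac{u^{2}}{2} + \frac{1}{3} \right)}}{3}] = \frac{8 u}{3 u^{2} + 2} = f(u).

F(u) = \frac{4 \log{\left(\frac{u^{2}}{2} + \frac{1}{3} \right)}}{3} + C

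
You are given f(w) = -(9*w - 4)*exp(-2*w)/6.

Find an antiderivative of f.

An antiderivative is F(w) = (18*w + 1)*exp(-2*w)/24.

Recognize the product-rule pattern: f = u'v + uv' with u = 3*w/4 + 1/24, v = exp(-2*w), so integration by parts undoes it.
Check: d/dw[(18*w + 1)*exp(-2*w)/24] = (4 - 9*w)*exp(-2*w)/6, which equals f(w).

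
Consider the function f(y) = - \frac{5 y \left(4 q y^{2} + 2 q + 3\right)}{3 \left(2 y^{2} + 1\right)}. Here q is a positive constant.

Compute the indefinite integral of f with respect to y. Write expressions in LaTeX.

F(y) = - \frac{5 \left(4 q y^{2} + 3 \log{\left(2 y^{2} + 1 \right)}\right)}{12} + C

Any candidate F(y) must reproduce f(y) exactly when differentiated.
Check: d/dy[- \frac{5 \left(4 q y^{2} + 3 \log{\left(2 y^{2} + 1 \right)}\right)}{12}] = \frac{- 20 q y^{3} - 10 q y - 15 y}{6 y^{2} + 3}, which equals f(y).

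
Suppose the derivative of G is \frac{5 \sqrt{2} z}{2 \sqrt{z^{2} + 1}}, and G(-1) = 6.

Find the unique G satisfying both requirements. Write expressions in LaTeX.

The substitution u = 2 z^{2} + 2 works: G'(z) is exactly (dG/du)*(du/dz) for that inner function.
A general antiderivative is \frac{5 \sqrt{2 z^{2} + 2}}{2} + C.
The condition gives C = 6 - (5) = 1.
So G(z) = \frac{5 \sqrt{2} \sqrt{z^{2} + 1} + 2}{2}.
Check: d/dz[\frac{5 \sqrt{2} \sqrt{z^{2} + 1} + 2}{2}] = \frac{5 \sqrt{2} z}{2 \sqrt{z^{2} + 1}} = G'(z).

G(z) = \frac{5 \sqrt{2} \sqrt{z^{2} + 1} + 2}{2}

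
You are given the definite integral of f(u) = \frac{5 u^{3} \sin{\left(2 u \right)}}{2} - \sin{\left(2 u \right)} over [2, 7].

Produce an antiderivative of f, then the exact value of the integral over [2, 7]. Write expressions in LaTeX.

Antiderivative: F(u) = - \frac{5 u^{3} \cos{\left(2 u \right)}}{4} + \frac{15 u^{2} \sin{\left(2 u \right)}}{8} + \frac{15 u \cos{\left(2 u \right)}}{8} - \frac{15 \sin{\left(2 u \right)}}{16} + \frac{\cos{\left(2 u \right)}}{2}; value = - \frac{3321 \cos{\left(14 \right)}}{8} + \frac{23 \cos{\left(4 \right)}}{4} - \frac{105 \sin{\left(4 \right)}}{16} + \frac{1455 \sin{\left(14 \right)}}{16}

Integrate term by term and add the pieces.
F(u) = - \frac{5 u^{3} \cos{\left(2 u \right)}}{4} + \frac{15 u^{2} \sin{\left(2 u \right)}}{8} + \frac{15 u \cos{\left(2 u \right)}}{8} - \frac{15 \sin{\left(2 u \right)}}{16} + \frac{\cos{\left(2 u \right)}}{2} is an antiderivative of f.
Check: d/du[- \frac{5 u^{3} \cos{\left(2 u \right)}}{4} + \frac{15 u^{2} \sin{\left(2 u \right)}}{8} + \frac{15 u \cos{\left(2 u \right)}}{8} - \frac{15 \sin{\left(2 u \right)}}{16} + \frac{\cos{\left(2 u \right)}}{2}] = \frac{5 u^{3} \sin{\left(2 u \right)}}{2} - \sin{\left(2 u \right)} = f(u).
F(7) = - \frac{3321 \cos{\left(14 \right)}}{8} + \frac{1455 \sin{\left(14 \right)}}{16}; F(2) = \frac{105 \sin{\left(4 \right)}}{16} - \frac{23 \cos{\left(4 \right)}}{4}.
Integral = F(7) - F(2) = - \frac{3321 \cos{\left(14 \right)}}{8} + \frac{23 \cos{\left(4 \right)}}{4} - \frac{105 \sin{\left(4 \right)}}{16} + \frac{1455 \sin{\left(14 \right)}}{16}.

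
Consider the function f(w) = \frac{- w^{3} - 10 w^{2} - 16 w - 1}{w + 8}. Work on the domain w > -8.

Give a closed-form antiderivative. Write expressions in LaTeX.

An antiderivative is F(w) = \frac{- w^{3} - 3 w^{2} - 3 \log{\left(\frac{w}{2} + 4 \right)}}{3}.

A first test for any F(w): its w-derivative must equal f(w) identically.
Check: d/dw[\frac{- w^{3} - 3 w^{2} - 3 \log{\left(\frac{w}{2} + 4 \right)}}{3}] = \frac{- w^{3} - 10 w^{2} - 16 w - 1}{w + 8} = f(w).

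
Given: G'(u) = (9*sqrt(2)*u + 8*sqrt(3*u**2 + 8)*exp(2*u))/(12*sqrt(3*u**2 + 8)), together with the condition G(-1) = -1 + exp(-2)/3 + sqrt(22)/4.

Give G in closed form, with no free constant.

G(u) = sqrt(3*u**2/2 + 4)/2 + exp(2*u)/3 - 1

Whatever form G(u) takes, its d/du must return the stated G'(u).
A general antiderivative is sqrt(3*u**2/2 + 4)/2 + exp(2*u)/3 + C.
The condition gives C = -1 + exp(-2)/3 + sqrt(22)/4 - (exp(-2)/3 + sqrt(22)/4) = -1.
So G(u) = sqrt(3*u**2/2 + 4)/2 + exp(2*u)/3 - 1.
Check: d/du[sqrt(3*u**2/2 + 4)/2 + exp(2*u)/3 - 1] = (9*sqrt(2)*u + 8*sqrt(3*u**2 + 8)*exp(2*u))/(12*sqrt(3*u**2 + 8)) = G'(u).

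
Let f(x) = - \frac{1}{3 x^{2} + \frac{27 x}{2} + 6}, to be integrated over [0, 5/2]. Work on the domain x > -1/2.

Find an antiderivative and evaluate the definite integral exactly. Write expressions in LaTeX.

Antiderivative: F(x) = - \frac{2 \left(\log{\left(x + \frac{1}{2} \right)} - \log{\left(x + 4 \right)}\right)}{21}; value = - \frac{2 \log{\left(4 \right)}}{21} - \frac{2 \log{\left(3 \right)}}{21} - \frac{2 \log{\left(2 \right)}}{21} + \frac{2 \log{\left(\frac{13}{2} \right)}}{21}

The denominator factors as 3 \left(x + 4\right) \left(2 x + 1\right); partial fractions split f into directly integrable pieces: - \frac{4}{21 \left(2 x + 1\right)} + \frac{2}{21 \left(x + 4\right)}.
F(x) = - \frac{2 \left(\log{\left(x + \frac{1}{2} \right)} - \log{\left(x + 4 \right)}\right)}{21} is an antiderivative of f.
Check: d/dx[- \frac{2 \left(\log{\left(x + \frac{1}{2} \right)} - \log{\left(x + 4 \right)}\right)}{21}] = - \frac{2}{6 x^{2} + 27 x + 12}, which equals f(x).
F(5/2) = - \frac{2 \log{\left(3 \right)}}{21} + \frac{2 \log{\left(\frac{13}{2} \right)}}{21}; F(0) = \frac{2 \log{\left(2 \right)}}{21} + \frac{2 \log{\left(4 \right)}}{21}.
Integral = F(5/2) - F(0) = - \frac{2 \log{\left(4 \right)}}{21} - \frac{2 \log{\left(3 \right)}}{21} - \frac{2 \log{\left(2 \right)}}{21} + \frac{2 \log{\left(\frac{13}{2} \right)}}{21}.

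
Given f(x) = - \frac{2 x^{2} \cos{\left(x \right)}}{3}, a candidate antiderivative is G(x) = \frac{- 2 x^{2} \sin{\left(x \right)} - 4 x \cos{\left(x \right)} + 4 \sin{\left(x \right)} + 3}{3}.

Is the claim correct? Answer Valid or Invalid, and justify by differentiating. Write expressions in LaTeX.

Valid - the claim checks out under differentiation.

d/dx[G] = - \frac{2 x^{2} \cos{\left(x \right)}}{3}
This equals f(x) exactly, so the claim holds.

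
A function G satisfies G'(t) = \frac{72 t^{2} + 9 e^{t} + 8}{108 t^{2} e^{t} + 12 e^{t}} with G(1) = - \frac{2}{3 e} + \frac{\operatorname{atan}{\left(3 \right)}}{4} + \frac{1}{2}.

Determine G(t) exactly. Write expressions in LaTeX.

A candidate passes only if d/dt[G] lands on the given G'(t) exactly.
A general antiderivative is \frac{\operatorname{atan}{\left(3 t \right)}}{4} - \frac{2 e^{- t}}{3} + C.
The condition gives C = - \frac{2}{3 e} + \frac{\operatorname{atan}{\left(3 \right)}}{4} + \frac{1}{2} - (- \frac{2}{3 e} + \frac{\operatorname{atan}{\left(3 \right)}}{4}) = \frac{1}{2}.
So G(t) = \frac{\left(3 e^{t} \operatorname{atan}{\left(3 t \right)} + 6 e^{t} - 8\right) e^{- t}}{12}.
Check: d/dt[\frac{\left(3 e^{t} \operatorname{atan}{\left(3 t \right)} + 6 e^{t} - 8\right) e^{- t}}{12}] = \frac{72 t^{2} + 9 e^{t} + 8}{108 t^{2} e^{t} + 12 e^{t}} = G'(t).

G(t) = \frac{\left(3 e^{t} \operatorname{atan}{\left(3 t \right)} + 6 e^{t} - 8\right) e^{- t}}{12}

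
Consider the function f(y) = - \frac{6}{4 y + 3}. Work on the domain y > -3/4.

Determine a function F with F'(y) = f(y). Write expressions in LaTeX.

A first test for any F(y): its y-derivative must equal f(y) identically.
Check: d/dy[- \frac{3 \log{\left(2 y + \frac{3}{2} \right)}}{2}] = - \frac{6}{4 y + 3} = f(y).

An antiderivative is F(y) = - \frac{3 \log{\left(2 y + \frac{3}{2} \right)}}{2}.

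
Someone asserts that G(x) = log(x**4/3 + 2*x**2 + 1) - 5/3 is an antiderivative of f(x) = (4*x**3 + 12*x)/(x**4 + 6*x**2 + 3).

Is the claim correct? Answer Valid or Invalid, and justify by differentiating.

Valid: G'(x) = f(x).

d/dx[G] = (4*x**3 + 12*x)/(x**4 + 6*x**2 + 3)
This equals f(x) exactly, so the claim holds.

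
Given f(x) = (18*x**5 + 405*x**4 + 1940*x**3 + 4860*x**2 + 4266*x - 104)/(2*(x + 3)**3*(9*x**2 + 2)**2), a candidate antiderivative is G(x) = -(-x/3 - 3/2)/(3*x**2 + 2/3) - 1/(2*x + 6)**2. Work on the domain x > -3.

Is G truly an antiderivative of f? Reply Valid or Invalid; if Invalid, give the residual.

d/dx[G] = (-18*x**5 - 243*x**4 - 1940*x**3 - 4788*x**2 - 4266*x + 112)/(162*x**7 + 1458*x**6 + 4446*x**5 + 5022*x**4 + 1952*x**3 + 2016*x**2 + 216*x + 216)
d/dx[G] - f(x) = (-18*x**2 - 162*x + 4)/(81*x**4 + 36*x**2 + 4) != 0.

Invalid: d/dx[G] - f = (-18*x**2 - 162*x + 4)/(81*x**4 + 36*x**2 + 4), which is not 0.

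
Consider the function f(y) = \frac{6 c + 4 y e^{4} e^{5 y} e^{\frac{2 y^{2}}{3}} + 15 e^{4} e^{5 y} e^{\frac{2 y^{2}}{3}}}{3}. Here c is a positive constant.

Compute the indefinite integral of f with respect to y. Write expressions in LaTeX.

F(y) = 2 c y + e^{\frac{2 y^{2}}{3} + 5 y + 4} + C

Check any antiderivative F(y) by computing F'(y) and comparing it with f(y).
Check: d/dy[2 c y + e^{\frac{2 y^{2}}{3} + 5 y + 4}] = 2 c + \frac{4 y e^{4} e^{5 y} e^{\frac{2 y^{2}}{3}}}{3} + 5 e^{4} e^{5 y} e^{\frac{2 y^{2}}{3}}, which equals f(y).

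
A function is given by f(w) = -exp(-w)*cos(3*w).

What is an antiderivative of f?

An antiderivative is F(w) = (-3*sin(3*w) + cos(3*w))*exp(-w)/10.

Differentiate the proposed F(w) back; it has to land on f(w) exactly.
Check: d/dw[(-3*sin(3*w) + cos(3*w))*exp(-w)/10] = -exp(-w)*cos(3*w) = f(w).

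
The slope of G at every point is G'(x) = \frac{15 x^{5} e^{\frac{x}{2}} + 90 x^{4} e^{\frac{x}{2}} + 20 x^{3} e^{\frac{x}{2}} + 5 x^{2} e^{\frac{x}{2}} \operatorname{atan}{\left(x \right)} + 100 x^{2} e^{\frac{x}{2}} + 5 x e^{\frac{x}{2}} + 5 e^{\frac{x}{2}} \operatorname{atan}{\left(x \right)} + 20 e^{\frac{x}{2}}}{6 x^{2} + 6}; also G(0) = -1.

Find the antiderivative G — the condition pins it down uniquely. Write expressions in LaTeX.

G(x) = 5 x^{3} e^{\frac{x}{2}} + \frac{5 x e^{\frac{x}{2}}}{3} + \frac{5 e^{\frac{x}{2}} \operatorname{atan}{\left(x \right)}}{3} - 1

G'(x) has the shape u'v + uv' for u = 5 x^{3} + \frac{5 x}{3} + \frac{5 \operatorname{atan}{\left(x \right)}}{3} and v = e^{\frac{x}{2}} — it is the derivative of the product u*v.
A general antiderivative is \frac{5 \left(3 x^{3} + x + \operatorname{atan}{\left(x \right)}\right) e^{\frac{x}{2}}}{3} + C.
The condition gives C = -1 - (0) = -1.
So G(x) = 5 x^{3} e^{\frac{x}{2}} + \frac{5 x e^{\frac{x}{2}}}{3} + \frac{5 e^{\frac{x}{2}} \operatorname{atan}{\left(x \right)}}{3} - 1.
Check: d/dx[5 x^{3} e^{\frac{x}{2}} + \frac{5 x e^{\frac{x}{2}}}{3} + \frac{5 e^{\frac{x}{2}} \operatorname{atan}{\left(x \right)}}{3} - 1] = \frac{15 x^{5} e^{\frac{x}{2}} + 90 x^{4} e^{\frac{x}{2}} + 20 x^{3} e^{\frac{x}{2}} + 5 x^{2} e^{\frac{x}{2}} \operatorname{atan}{\left(x \right)} + 100 x^{2} e^{\frac{x}{2}} + 5 x e^{\frac{x}{2}} + 5 e^{\frac{x}{2}} \operatorname{atan}{\left(x \right)} + 20 e^{\frac{x}{2}}}{6 x^{2} + 6} = G'(x).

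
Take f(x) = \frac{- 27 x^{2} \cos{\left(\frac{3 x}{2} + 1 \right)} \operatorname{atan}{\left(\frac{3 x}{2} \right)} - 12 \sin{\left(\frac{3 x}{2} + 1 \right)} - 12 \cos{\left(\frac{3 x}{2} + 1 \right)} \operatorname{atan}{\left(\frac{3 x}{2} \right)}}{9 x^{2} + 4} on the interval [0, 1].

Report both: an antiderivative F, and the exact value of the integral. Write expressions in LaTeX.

Antiderivative: F(x) = - 2 \sin{\left(\frac{3 x}{2} + 1 \right)} \operatorname{atan}{\left(\frac{3 x}{2} \right)}; value = - 2 \sin{\left(\frac{5}{2} \right)} \operatorname{atan}{\left(\frac{3}{2} \right)}

f has the shape u'v + uv' for u = - 2 \operatorname{atan}{\left(\frac{3 x}{2} \right)} and v = \sin{\left(\frac{3 x}{2} + 1 \right)} — it is the derivative of the product u*v.
F(x) = - 2 \sin{\left(\frac{3 x}{2} + 1 \right)} \operatorname{atan}{\left(\frac{3 x}{2} \right)} is an antiderivative of f.
Check: d/dx[- 2 \sin{\left(\frac{3 x}{2} + 1 \right)} \operatorname{atan}{\left(\frac{3 x}{2} \right)}] = \frac{- 27 x^{2} \cos{\left(\frac{3 x}{2} + 1 \right)} \operatorname{atan}{\left(\frac{3 x}{2} \right)} - 12 \sin{\left(\frac{3 x}{2} + 1 \right)} - 12 \cos{\left(\frac{3 x}{2} + 1 \right)} \operatorname{atan}{\left(\frac{3 x}{2} \right)}}{9 x^{2} + 4} = f(x).
F(1) = - 2 \sin{\left(\frac{5}{2} \right)} \operatorname{atan}{\left(\frac{3}{2} \right)}; F(0) = 0.
Integral = F(1) - F(0) = - 2 \sin{\left(\frac{5}{2} \right)} \operatorname{atan}{\left(\frac{3}{2} \right)}.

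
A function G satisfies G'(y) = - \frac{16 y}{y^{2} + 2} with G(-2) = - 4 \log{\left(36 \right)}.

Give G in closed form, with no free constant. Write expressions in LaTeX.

G(y) = - 4 \log{\left(y^{4} + 4 y^{2} + 4 \right)}

G'(y) matches the chain-rule pattern g'(h)*h' with inner function h(y) = y^{4} + 4 y^{2} + 4; substituting u = h(y) collapses the integral.
A general antiderivative is - 4 \log{\left(y^{4} + 4 y^{2} + 4 \right)} + C.
The condition gives C = - 4 \log{\left(36 \right)} - (- 4 \log{\left(36 \right)}) = 0.
So G(y) = - 4 \log{\left(y^{4} + 4 y^{2} + 4 \right)}.
Check: d/dy[- 4 \log{\left(y^{4} + 4 y^{2} + 4 \right)}] = - \frac{16 y}{y^{2} + 2} = G'(y).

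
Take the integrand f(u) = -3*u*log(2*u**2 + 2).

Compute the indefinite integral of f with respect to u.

F(u) = -3*u**2*log(u**2 + 1)/2 - 3*u**2*log(2)/2 + 3*u**2/2 - 3*log(u**2 + 1)/2 + C

Whatever form F(u) takes, F'(u) = f(u) is non-negotiable.
Check: d/du[-3*u**2*log(u**2 + 1)/2 - 3*u**2*log(2)/2 + 3*u**2/2 - 3*log(u**2 + 1)/2] = -3*u*log(u**2 + 1) - 3*u*log(2), which equals f(u).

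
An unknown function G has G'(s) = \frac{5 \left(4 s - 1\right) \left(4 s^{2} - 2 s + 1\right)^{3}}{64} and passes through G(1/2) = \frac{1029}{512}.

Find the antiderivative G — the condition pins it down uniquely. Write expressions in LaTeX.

The substitution u = - s^{2} + \frac{s}{2} - \frac{1}{4} works: G'(s) is exactly (dG/du)*(du/ds) for that inner function.
A general antiderivative is \frac{5 \left(- s^{2} + \frac{s}{2} - \frac{1}{4}\right)^{4}}{2} + C.
The condition gives C = \frac{1029}{512} - (\frac{5}{512}) = 2.
So G(s) = \frac{5 s^{8}}{2} - 5 s^{7} + \frac{25 s^{6}}{4} - 5 s^{5} + \frac{95 s^{4}}{32} - \frac{5 s^{3}}{4} + \frac{25 s^{2}}{64} - \frac{5 s}{64} + \frac{1029}{512}.
Check: d/ds[\frac{5 s^{8}}{2} - 5 s^{7} + \frac{25 s^{6}}{4} - 5 s^{5} + \frac{95 s^{4}}{32} - \frac{5 s^{3}}{4} + \frac{25 s^{2}}{64} - \frac{5 s}{64} + \frac{1029}{512}] = 20 s^{7} - 35 s^{6} + \frac{75 s^{5}}{2} - 25 s^{4} + \frac{95 s^{3}}{8} - \frac{15 s^{2}}{4} + \frac{25 s}{32} - \frac{5}{64}, which equals G'(s).

G(s) = \frac{5 s^{8}}{2} - 5 s^{7} + \frac{25 s^{6}}{4} - 5 s^{5} + \frac{95 s^{4}}{32} - \frac{5 s^{3}}{4} + \frac{25 s^{2}}{64} - \frac{5 s}{64} + \frac{1029}{512}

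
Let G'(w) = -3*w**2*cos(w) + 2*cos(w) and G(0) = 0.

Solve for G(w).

The integrand splits into summands that can be handled one at a time.
A general antiderivative is -3*w**2*sin(w) - 6*w*cos(w) + 8*sin(w) + C.
The condition gives C = 0 - (0) = 0.
So G(w) = -3*w**2*sin(w) - 6*w*cos(w) + 8*sin(w).
Check: d/dw[-3*w**2*sin(w) - 6*w*cos(w) + 8*sin(w)] = -3*w**2*cos(w) + 2*cos(w) = G'(w).

G(w) = -3*w**2*sin(w) - 6*w*cos(w) + 8*sin(w)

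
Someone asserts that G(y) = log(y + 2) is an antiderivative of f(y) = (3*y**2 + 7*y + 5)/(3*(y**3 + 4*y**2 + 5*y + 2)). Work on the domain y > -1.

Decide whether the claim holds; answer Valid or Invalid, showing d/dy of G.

d/dy[G] = 1/(y + 2)
d/dy[G] - f(y) = -1/(3*y**2 + 6*y + 3) != 0.

Invalid: d/dy[G] - f = -1/(3*y**2 + 6*y + 3), which is not 0.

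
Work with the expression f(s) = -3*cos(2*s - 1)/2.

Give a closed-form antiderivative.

A first test for any F(s): its s-derivative must equal f(s) identically.
Check: d/ds[-3*sin(2*s - 1)/4] = -3*cos(2*s - 1)/2 = f(s).

An antiderivative is F(s) = -3*sin(2*s - 1)/4.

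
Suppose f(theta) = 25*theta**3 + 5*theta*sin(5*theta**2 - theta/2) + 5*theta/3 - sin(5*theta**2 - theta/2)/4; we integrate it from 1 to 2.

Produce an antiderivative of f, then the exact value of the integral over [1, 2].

Integrate term by term and add the pieces.
F(theta) = 25*theta**4/4 + 5*theta**2/6 - cos(5*theta**2 - theta/2)/2 is an antiderivative of f.
Check: d/dtheta[25*theta**4/4 + 5*theta**2/6 - cos(5*theta**2 - theta/2)/2] = 25*theta**3 + 5*theta*sin(5*theta**2 - theta/2) + 5*theta/3 - sin(5*theta**2 - theta/2)/4 = f(theta).
F(2) = 310/3 - cos(19)/2; F(1) = 85/12 - cos(9/2)/2.
Integral = F(2) - F(1) = -cos(19)/2 + cos(9/2)/2 + 385/4.

Antiderivative: F(theta) = 25*theta**4/4 + 5*theta**2/6 - cos(5*theta**2 - theta/2)/2; value = -cos(19)/2 + cos(9/2)/2 + 385/4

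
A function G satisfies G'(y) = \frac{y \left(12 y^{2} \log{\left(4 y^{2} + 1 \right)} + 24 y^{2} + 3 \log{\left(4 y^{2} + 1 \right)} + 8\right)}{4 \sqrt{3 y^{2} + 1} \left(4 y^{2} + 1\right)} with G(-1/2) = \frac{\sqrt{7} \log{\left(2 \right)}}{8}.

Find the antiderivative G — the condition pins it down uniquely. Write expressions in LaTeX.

G(y) = \frac{\sqrt{3 y^{2} + 1} \log{\left(4 y^{2} + 1 \right)}}{4}

G'(y) has the shape u'v + uv' for u = \frac{\sqrt{3 y^{2} + 1}}{4} and v = \log{\left(4 y^{2} + 1 \right)} — it is the derivative of the product u*v.
A general antiderivative is \frac{\sqrt{3 y^{2} + 1} \log{\left(4 y^{2} + 1 \right)}}{4} + C.
The condition gives C = \frac{\sqrt{7} \log{\left(2 \right)}}{8} - (\frac{\sqrt{7} \log{\left(2 \right)}}{8}) = 0.
So G(y) = \frac{\sqrt{3 y^{2} + 1} \log{\left(4 y^{2} + 1 \right)}}{4}.
Check: d/dy[\frac{\sqrt{3 y^{2} + 1} \log{\left(4 y^{2} + 1 \right)}}{4}] = \frac{12 y^{3} \log{\left(4 y^{2} + 1 \right)} + 24 y^{3} + 3 y \log{\left(4 y^{2} + 1 \right)} + 8 y}{16 y^{2} \sqrt{3 y^{2} + 1} + 4 \sqrt{3 y^{2} + 1}}, which equals G'(y).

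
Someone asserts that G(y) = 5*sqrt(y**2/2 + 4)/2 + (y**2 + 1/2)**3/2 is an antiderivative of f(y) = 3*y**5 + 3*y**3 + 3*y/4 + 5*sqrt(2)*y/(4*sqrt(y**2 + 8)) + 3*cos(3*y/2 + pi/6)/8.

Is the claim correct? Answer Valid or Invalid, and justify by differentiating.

d/dy[G] = (12*y**5*sqrt(y**2 + 8) + 12*y**3*sqrt(y**2 + 8) + 3*y*sqrt(y**2 + 8) + 5*sqrt(2)*y)/(4*sqrt(y**2 + 8))
d/dy[G] - f(y) = -3*cos(3*y/2 + pi/6)/8 != 0.

Invalid: d/dy[G] - f = -3*cos(3*y/2 + pi/6)/8, which is not 0.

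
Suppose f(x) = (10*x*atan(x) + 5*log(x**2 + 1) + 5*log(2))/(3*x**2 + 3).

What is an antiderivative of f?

An antiderivative is F(x) = 5*log(2*x**2 + 2)*atan(x)/3.

f has the shape u'v + uv' for u = 5*atan(x)/3 and v = log(2*x**2 + 2) — it is the derivative of the product u*v.
Check: d/dx[5*log(2*x**2 + 2)*atan(x)/3] = (10*x*atan(x) + 5*log(x**2 + 1) + 5*log(2))/(3*x**2 + 3) = f(x).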